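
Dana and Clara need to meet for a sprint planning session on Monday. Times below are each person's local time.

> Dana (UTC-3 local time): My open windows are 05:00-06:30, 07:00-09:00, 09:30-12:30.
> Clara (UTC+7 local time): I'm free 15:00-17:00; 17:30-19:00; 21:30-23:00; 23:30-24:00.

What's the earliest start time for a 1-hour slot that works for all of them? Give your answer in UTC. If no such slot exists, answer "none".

Dana in UTC: 08:00-09:30, 10:00-12:00, 12:30-15:30 (add 3h to convert from UTC-3).
Clara in UTC: 08:00-10:00, 10:30-12:00, 14:30-16:00, 16:30-17:00 (subtract 7h to convert from UTC+7).
Dana ∩ Clara: 08:00-09:30, 10:30-12:00, 14:30-15:30.
So the common availability across everyone is 08:00-09:30, 10:30-12:00, 14:30-15:30.
The first common window of at least 60 minutes is 08:00-09:30, so the earliest start is 08:00.

08:00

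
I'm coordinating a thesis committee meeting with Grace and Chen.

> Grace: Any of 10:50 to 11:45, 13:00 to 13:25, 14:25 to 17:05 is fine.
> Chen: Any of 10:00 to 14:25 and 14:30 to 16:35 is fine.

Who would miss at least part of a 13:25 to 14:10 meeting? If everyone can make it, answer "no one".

Grace: not fully free for 13:25-14:10. Chen: free for 13:25-14:10.

Grace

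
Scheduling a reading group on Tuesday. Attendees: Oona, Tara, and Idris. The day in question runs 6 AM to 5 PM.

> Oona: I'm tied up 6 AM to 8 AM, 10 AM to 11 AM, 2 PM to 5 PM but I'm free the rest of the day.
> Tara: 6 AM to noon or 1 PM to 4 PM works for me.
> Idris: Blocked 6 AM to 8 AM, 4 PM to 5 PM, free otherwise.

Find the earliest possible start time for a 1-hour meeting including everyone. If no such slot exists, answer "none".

08:00

Oona free: 08:00-10:00, 11:00-14:00 (invert busy blocks within the working day).
Tara free: 06:00-12:00, 13:00-16:00.
Idris free: 08:00-16:00 (invert busy blocks within the working day).
Oona ∩ Tara: 08:00-10:00, 11:00-12:00, 13:00-14:00.
Oona ∩ Tara ∩ Idris: 08:00-10:00, 11:00-12:00, 13:00-14:00.
The first common window of at least 60 minutes is 08:00-10:00, so the earliest start is 08:00.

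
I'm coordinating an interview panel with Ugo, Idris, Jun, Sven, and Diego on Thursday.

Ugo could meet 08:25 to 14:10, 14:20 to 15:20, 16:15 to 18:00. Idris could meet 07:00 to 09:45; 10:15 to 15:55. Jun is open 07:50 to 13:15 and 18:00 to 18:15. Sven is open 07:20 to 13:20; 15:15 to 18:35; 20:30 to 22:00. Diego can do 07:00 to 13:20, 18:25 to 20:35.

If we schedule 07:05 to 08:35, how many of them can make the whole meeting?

2

Idris and Diego can make the full 07:05-08:35 slot — that's 2.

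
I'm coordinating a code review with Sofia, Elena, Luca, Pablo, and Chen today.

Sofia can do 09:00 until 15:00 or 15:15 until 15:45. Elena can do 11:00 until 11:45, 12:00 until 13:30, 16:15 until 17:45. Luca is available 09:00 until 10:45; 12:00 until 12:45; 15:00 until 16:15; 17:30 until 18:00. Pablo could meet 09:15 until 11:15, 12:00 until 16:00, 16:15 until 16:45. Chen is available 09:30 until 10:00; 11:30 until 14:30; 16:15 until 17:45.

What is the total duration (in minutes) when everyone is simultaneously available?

45

Sofia ∩ Elena: 11:00-11:45, 12:00-13:30.
Sofia ∩ Elena ∩ Luca: 12:00-12:45.
Sofia ∩ Elena ∩ Luca ∩ Pablo: 12:00-12:45.
Sofia ∩ Elena ∩ Luca ∩ Pablo ∩ Chen: 12:00-12:45.
That's a single block of 45 minutes.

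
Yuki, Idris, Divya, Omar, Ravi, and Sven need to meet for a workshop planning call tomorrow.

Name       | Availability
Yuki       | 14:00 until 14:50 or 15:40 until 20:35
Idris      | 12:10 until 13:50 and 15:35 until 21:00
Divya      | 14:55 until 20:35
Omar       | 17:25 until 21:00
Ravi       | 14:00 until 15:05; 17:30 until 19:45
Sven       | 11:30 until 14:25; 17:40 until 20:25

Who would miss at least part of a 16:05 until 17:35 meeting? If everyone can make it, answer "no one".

Omar, Ravi, Sven

Yuki: free for 16:05-17:35. Idris: free for 16:05-17:35. Divya: free for 16:05-17:35. Omar: not fully free for 16:05-17:35. Ravi: not fully free for 16:05-17:35. Sven: not fully free for 16:05-17:35.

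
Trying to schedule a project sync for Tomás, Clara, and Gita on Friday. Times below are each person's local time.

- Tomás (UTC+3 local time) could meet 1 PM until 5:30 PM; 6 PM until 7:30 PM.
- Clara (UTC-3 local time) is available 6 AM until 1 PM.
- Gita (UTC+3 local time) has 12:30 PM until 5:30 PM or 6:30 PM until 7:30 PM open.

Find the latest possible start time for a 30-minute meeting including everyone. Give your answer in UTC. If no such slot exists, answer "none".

Tomás in UTC: 10:00-14:30, 15:00-16:30 (subtract 3h to convert from UTC+3).
Clara in UTC: 09:00-16:00 (add 3h to convert from UTC-3).
Gita in UTC: 09:30-14:30, 15:30-16:30 (subtract 3h to convert from UTC+3).
Tomás ∩ Clara: 10:00-14:30, 15:00-16:00.
Tomás ∩ Clara ∩ Gita: 10:00-14:30, 15:30-16:00.
So the common availability across everyone is 10:00-14:30, 15:30-16:00.
The last common window of at least 30 minutes is 15:30-16:00; a 30-minute meeting can start as late as 15:30 and still end by 16:00.

15:30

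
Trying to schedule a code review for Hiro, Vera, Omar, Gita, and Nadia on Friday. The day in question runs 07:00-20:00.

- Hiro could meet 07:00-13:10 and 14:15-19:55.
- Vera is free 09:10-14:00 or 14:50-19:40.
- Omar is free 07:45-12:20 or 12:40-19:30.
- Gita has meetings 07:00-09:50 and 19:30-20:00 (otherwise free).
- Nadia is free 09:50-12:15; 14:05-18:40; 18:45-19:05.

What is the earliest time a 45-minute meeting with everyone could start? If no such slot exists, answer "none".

09:50

Hiro free: 07:00-13:10, 14:15-19:55.
Vera free: 09:10-14:00, 14:50-19:40.
Omar free: 07:45-12:20, 12:40-19:30.
Gita free: 09:50-19:30 (invert busy blocks within the working day).
Nadia free: 09:50-12:15, 14:05-18:40, 18:45-19:05.
Hiro ∩ Vera: 09:10-13:10, 14:50-19:40.
Hiro ∩ Vera ∩ Omar: 09:10-12:20, 12:40-13:10, 14:50-19:30.
Hiro ∩ Vera ∩ Omar ∩ Gita: 09:50-12:20, 12:40-13:10, 14:50-19:30.
Hiro ∩ Vera ∩ Omar ∩ Gita ∩ Nadia: 09:50-12:15, 14:50-18:40, 18:45-19:05.
The first common window of at least 45 minutes is 09:50-12:15, so the earliest start is 09:50.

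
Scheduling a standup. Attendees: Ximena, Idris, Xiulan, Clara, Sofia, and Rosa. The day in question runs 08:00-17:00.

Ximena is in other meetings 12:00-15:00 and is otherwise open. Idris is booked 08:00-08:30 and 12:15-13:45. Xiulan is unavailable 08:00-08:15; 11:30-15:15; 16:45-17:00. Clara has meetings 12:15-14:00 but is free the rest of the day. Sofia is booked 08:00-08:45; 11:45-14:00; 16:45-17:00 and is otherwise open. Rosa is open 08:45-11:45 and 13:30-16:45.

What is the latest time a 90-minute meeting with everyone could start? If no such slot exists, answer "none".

15:15

Ximena free: 08:00-12:00, 15:00-17:00 (invert busy blocks within the working day).
Idris free: 08:30-12:15, 13:45-17:00 (invert busy blocks within the working day).
Xiulan free: 08:15-11:30, 15:15-16:45 (invert busy blocks within the working day).
Clara free: 08:00-12:15, 14:00-17:00 (invert busy blocks within the working day).
Sofia free: 08:45-11:45, 14:00-16:45 (invert busy blocks within the working day).
Rosa free: 08:45-11:45, 13:30-16:45.
Ximena ∩ Idris: 08:30-12:00, 15:00-17:00.
Ximena ∩ Idris ∩ Xiulan: 08:30-11:30, 15:15-16:45.
Ximena ∩ Idris ∩ Xiulan ∩ Clara: 08:30-11:30, 15:15-16:45.
Ximena ∩ Idris ∩ Xiulan ∩ Clara ∩ Sofia: 08:45-11:30, 15:15-16:45.
Ximena ∩ Idris ∩ Xiulan ∩ Clara ∩ Sofia ∩ Rosa: 08:45-11:30, 15:15-16:45.
The last common window of at least 90 minutes is 15:15-16:45; a 90-minute meeting can start as late as 15:15 and still end by 16:45.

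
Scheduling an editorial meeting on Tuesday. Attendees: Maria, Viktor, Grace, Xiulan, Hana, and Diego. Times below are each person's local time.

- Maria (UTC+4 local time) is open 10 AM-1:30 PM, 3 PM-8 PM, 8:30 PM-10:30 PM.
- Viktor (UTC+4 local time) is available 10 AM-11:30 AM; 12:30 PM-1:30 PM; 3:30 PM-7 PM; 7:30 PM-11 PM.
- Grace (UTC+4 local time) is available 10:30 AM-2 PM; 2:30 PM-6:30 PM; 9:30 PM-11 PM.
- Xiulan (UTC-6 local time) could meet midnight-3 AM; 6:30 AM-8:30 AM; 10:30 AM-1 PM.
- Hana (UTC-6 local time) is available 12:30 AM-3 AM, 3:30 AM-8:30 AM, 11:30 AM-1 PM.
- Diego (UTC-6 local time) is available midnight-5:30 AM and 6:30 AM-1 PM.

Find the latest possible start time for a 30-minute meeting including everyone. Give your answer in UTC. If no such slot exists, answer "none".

18:00

Maria in UTC: 06:00-09:30, 11:00-16:00, 16:30-18:30 (subtract 4h to convert from UTC+4).
Viktor in UTC: 06:00-07:30, 08:30-09:30, 11:30-15:00, 15:30-19:00 (subtract 4h to convert from UTC+4).
Grace in UTC: 06:30-10:00, 10:30-14:30, 17:30-19:00 (subtract 4h to convert from UTC+4).
Xiulan in UTC: 06:00-09:00, 12:30-14:30, 16:30-19:00 (add 6h to convert from UTC-6).
Hana in UTC: 06:30-09:00, 09:30-14:30, 17:30-19:00 (add 6h to convert from UTC-6).
Diego in UTC: 06:00-11:30, 12:30-19:00 (add 6h to convert from UTC-6).
Maria ∩ Viktor: 06:00-07:30, 08:30-09:30, 11:30-15:00, 15:30-16:00, 16:30-18:30.
Maria ∩ Viktor ∩ Grace: 06:30-07:30, 08:30-09:30, 11:30-14:30, 17:30-18:30.
Maria ∩ Viktor ∩ Grace ∩ Xiulan: 06:30-07:30, 08:30-09:00, 12:30-14:30, 17:30-18:30.
Maria ∩ Viktor ∩ Grace ∩ Xiulan ∩ Hana: 06:30-07:30, 08:30-09:00, 12:30-14:30, 17:30-18:30.
Maria ∩ Viktor ∩ Grace ∩ Xiulan ∩ Hana ∩ Diego: 06:30-07:30, 08:30-09:00, 12:30-14:30, 17:30-18:30.
The last common window of at least 30 minutes is 17:30-18:30; a 30-minute meeting can start as late as 18:00 and still end by 18:30.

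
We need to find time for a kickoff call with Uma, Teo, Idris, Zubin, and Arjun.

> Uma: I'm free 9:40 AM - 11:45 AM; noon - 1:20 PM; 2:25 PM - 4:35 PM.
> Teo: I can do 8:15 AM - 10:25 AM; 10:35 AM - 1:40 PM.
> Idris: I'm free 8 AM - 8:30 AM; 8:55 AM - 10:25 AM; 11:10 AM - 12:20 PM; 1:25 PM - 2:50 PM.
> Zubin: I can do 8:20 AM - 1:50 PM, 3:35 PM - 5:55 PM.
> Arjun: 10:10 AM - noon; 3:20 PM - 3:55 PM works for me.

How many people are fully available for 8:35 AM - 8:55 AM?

2

Teo and Zubin can make the full 08:35-08:55 slot — that's 2.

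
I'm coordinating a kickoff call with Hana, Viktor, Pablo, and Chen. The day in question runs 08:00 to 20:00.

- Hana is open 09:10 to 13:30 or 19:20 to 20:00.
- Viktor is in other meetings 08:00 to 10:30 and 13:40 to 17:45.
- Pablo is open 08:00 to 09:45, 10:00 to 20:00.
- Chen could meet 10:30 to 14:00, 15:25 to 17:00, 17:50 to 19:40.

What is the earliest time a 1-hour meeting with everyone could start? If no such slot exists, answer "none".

10:30

Hana free: 09:10-13:30, 19:20-20:00.
Viktor free: 10:30-13:40, 17:45-20:00 (invert busy blocks within the working day).
Pablo free: 08:00-09:45, 10:00-20:00.
Chen free: 10:30-14:00, 15:25-17:00, 17:50-19:40.
Hana ∩ Viktor: 10:30-13:30, 19:20-20:00.
Hana ∩ Viktor ∩ Pablo: 10:30-13:30, 19:20-20:00.
Hana ∩ Viktor ∩ Pablo ∩ Chen: 10:30-13:30, 19:20-19:40.
Those are the intersection windows.
The first common window of at least 60 minutes is 10:30-13:30, so the earliest start is 10:30.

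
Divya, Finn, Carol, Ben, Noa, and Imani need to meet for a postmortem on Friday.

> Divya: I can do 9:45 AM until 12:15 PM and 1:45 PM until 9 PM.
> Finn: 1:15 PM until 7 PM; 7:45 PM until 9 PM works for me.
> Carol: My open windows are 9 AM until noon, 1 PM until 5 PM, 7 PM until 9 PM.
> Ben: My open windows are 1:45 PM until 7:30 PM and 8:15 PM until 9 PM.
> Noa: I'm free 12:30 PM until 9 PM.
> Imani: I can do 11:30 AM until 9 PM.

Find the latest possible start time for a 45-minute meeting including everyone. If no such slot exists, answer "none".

Divya ∩ Finn: 13:45-19:00, 19:45-21:00.
Divya ∩ Finn ∩ Carol: 13:45-17:00, 19:45-21:00.
Divya ∩ Finn ∩ Carol ∩ Ben: 13:45-17:00, 20:15-21:00.
Divya ∩ Finn ∩ Carol ∩ Ben ∩ Noa: 13:45-17:00, 20:15-21:00.
Divya ∩ Finn ∩ Carol ∩ Ben ∩ Noa ∩ Imani: 13:45-17:00, 20:15-21:00.
The last common window of at least 45 minutes is 20:15-21:00; a 45-minute meeting can start as late as 20:15 and still end by 21:00.

20:15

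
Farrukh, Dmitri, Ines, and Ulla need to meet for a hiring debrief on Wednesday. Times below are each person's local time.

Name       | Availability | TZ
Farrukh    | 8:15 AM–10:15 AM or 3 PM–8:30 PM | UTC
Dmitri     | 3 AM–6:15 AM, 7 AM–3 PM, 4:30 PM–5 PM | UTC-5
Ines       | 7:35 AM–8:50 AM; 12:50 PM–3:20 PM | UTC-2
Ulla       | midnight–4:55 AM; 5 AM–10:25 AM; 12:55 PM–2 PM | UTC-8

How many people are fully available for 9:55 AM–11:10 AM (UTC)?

Farrukh in UTC: 08:15-10:15, 15:00-20:30.
Dmitri in UTC: 08:00-11:15, 12:00-20:00, 21:30-22:00 (add 5h to convert from UTC-5).
Ines in UTC: 09:35-10:50, 14:50-17:20 (add 2h to convert from UTC-2).
Ulla in UTC: 08:00-12:55, 13:00-18:25, 20:55-22:00 (add 8h to convert from UTC-8).
Dmitri and Ulla can make the full 09:55-11:10 slot — that's 2.

2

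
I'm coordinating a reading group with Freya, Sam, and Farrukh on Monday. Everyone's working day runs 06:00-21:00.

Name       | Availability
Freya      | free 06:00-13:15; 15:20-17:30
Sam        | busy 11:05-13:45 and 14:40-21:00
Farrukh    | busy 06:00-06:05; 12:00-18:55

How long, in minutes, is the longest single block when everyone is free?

Freya free: 06:00-13:15, 15:20-17:30.
Sam free: 06:00-11:05, 13:45-14:40 (invert busy blocks within the working day).
Farrukh free: 06:05-12:00, 18:55-21:00 (invert busy blocks within the working day).
Freya ∩ Sam: 06:00-11:05.
Freya ∩ Sam ∩ Farrukh: 06:05-11:05.
The longest is 06:05-11:05 at 300 minutes.

300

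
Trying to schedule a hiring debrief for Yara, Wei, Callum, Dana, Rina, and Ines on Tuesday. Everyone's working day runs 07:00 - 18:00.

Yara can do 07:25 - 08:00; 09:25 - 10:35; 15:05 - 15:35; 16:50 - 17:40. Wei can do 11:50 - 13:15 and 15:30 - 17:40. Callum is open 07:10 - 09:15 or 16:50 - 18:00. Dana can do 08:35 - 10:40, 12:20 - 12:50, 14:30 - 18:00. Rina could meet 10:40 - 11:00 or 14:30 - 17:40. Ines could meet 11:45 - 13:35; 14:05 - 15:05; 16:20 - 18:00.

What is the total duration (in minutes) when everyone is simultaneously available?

Yara ∩ Wei: 15:30-15:35, 16:50-17:40.
Yara ∩ Wei ∩ Callum: 16:50-17:40.
Yara ∩ Wei ∩ Callum ∩ Dana: 16:50-17:40.
Yara ∩ Wei ∩ Callum ∩ Dana ∩ Rina: 16:50-17:40.
Yara ∩ Wei ∩ Callum ∩ Dana ∩ Rina ∩ Ines: 16:50-17:40.
That's a single block of 50 minutes.

50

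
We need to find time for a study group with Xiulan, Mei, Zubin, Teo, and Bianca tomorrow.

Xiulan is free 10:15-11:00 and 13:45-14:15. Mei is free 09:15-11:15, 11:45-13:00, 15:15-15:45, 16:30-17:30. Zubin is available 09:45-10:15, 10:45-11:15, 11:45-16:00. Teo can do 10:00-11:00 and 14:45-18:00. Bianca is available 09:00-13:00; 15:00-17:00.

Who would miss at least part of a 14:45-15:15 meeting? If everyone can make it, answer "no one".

Bianca, Mei, Xiulan

Xiulan: not fully free for 14:45-15:15. Mei: not fully free for 14:45-15:15. Zubin: free for 14:45-15:15. Teo: free for 14:45-15:15. Bianca: not fully free for 14:45-15:15.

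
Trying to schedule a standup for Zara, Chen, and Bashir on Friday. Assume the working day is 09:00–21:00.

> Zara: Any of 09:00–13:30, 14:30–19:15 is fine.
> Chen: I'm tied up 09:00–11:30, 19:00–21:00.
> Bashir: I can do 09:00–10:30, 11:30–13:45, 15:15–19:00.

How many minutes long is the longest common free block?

225

Zara free: 09:00-13:30, 14:30-19:15.
Chen free: 11:30-19:00 (invert busy blocks within the working day).
Bashir free: 09:00-10:30, 11:30-13:45, 15:15-19:00.
Zara ∩ Chen: 11:30-13:30, 14:30-19:00.
Zara ∩ Chen ∩ Bashir: 11:30-13:30, 15:15-19:00.
The longest is 15:15-19:00 at 225 minutes.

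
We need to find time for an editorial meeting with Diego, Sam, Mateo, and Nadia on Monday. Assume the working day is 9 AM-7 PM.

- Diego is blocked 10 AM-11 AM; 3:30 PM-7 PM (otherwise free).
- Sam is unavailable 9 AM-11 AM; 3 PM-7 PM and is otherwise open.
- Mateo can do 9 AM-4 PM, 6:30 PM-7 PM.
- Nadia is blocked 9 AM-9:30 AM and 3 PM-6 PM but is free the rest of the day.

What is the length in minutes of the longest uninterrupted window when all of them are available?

Diego free: 09:00-10:00, 11:00-15:30 (invert busy blocks within the working day).
Sam free: 11:00-15:00 (invert busy blocks within the working day).
Mateo free: 09:00-16:00, 18:30-19:00.
Nadia free: 09:30-15:00, 18:00-19:00 (invert busy blocks within the working day).
Diego ∩ Sam: 11:00-15:00.
Diego ∩ Sam ∩ Mateo: 11:00-15:00.
Diego ∩ Sam ∩ Mateo ∩ Nadia: 11:00-15:00.
The longest is 11:00-15:00 at 240 minutes.

240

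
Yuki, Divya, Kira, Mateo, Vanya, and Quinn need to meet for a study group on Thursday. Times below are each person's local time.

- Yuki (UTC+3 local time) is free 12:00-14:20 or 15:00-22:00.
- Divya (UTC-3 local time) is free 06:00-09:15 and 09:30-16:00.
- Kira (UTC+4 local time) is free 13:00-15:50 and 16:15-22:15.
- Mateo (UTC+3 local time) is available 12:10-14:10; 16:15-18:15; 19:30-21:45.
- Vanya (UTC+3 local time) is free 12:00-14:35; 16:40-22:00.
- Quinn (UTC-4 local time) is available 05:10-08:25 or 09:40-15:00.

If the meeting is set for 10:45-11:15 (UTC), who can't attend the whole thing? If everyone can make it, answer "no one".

Yuki in UTC: 09:00-11:20, 12:00-19:00 (subtract 3h to convert from UTC+3).
Divya in UTC: 09:00-12:15, 12:30-19:00 (add 3h to convert from UTC-3).
Kira in UTC: 09:00-11:50, 12:15-18:15 (subtract 4h to convert from UTC+4).
Mateo in UTC: 09:10-11:10, 13:15-15:15, 16:30-18:45 (subtract 3h to convert from UTC+3).
Vanya in UTC: 09:00-11:35, 13:40-19:00 (subtract 3h to convert from UTC+3).
Quinn in UTC: 09:10-12:25, 13:40-19:00 (add 4h to convert from UTC-4).
Yuki: free for 10:45-11:15. Divya: free for 10:45-11:15. Kira: free for 10:45-11:15. Mateo: not fully free for 10:45-11:15. Vanya: free for 10:45-11:15. Quinn: free for 10:45-11:15.

Mateo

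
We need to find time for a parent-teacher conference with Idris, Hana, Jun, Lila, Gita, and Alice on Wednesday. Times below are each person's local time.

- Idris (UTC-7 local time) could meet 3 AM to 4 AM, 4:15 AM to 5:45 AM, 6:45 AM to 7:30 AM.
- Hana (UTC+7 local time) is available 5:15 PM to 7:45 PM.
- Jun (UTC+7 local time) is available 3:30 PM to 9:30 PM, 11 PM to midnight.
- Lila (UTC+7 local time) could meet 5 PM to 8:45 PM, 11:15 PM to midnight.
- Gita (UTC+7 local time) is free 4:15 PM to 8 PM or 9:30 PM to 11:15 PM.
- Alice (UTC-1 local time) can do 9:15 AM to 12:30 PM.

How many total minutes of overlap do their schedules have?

135

Idris in UTC: 10:00-11:00, 11:15-12:45, 13:45-14:30 (add 7h to convert from UTC-7).
Hana in UTC: 10:15-12:45 (subtract 7h to convert from UTC+7).
Jun in UTC: 08:30-14:30, 16:00-17:00 (subtract 7h to convert from UTC+7).
Lila in UTC: 10:00-13:45, 16:15-17:00 (subtract 7h to convert from UTC+7).
Gita in UTC: 09:15-13:00, 14:30-16:15 (subtract 7h to convert from UTC+7).
Alice in UTC: 10:15-13:30 (add 1h to convert from UTC-1).
Idris ∩ Hana: 10:15-11:00, 11:15-12:45.
Idris ∩ Hana ∩ Jun: 10:15-11:00, 11:15-12:45.
Idris ∩ Hana ∩ Jun ∩ Lila: 10:15-11:00, 11:15-12:45.
Idris ∩ Hana ∩ Jun ∩ Lila ∩ Gita: 10:15-11:00, 11:15-12:45.
Idris ∩ Hana ∩ Jun ∩ Lila ∩ Gita ∩ Alice: 10:15-11:00, 11:15-12:45.
Those are the intersection windows.
Summing the common windows: 45 + 90 = 135 minutes.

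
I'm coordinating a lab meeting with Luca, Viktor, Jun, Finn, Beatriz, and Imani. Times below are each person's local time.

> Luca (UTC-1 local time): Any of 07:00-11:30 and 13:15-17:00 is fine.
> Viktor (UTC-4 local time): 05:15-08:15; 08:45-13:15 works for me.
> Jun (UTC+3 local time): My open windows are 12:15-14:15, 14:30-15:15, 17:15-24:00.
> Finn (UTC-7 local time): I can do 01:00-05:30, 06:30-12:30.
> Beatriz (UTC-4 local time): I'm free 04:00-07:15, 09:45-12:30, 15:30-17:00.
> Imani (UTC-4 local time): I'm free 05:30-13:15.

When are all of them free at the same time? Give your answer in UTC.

09:30-11:15, 14:15-16:30

Luca in UTC: 08:00-12:30, 14:15-18:00 (add 1h to convert from UTC-1).
Viktor in UTC: 09:15-12:15, 12:45-17:15 (add 4h to convert from UTC-4).
Jun in UTC: 09:15-11:15, 11:30-12:15, 14:15-21:00 (subtract 3h to convert from UTC+3).
Finn in UTC: 08:00-12:30, 13:30-19:30 (add 7h to convert from UTC-7).
Beatriz in UTC: 08:00-11:15, 13:45-16:30, 19:30-21:00 (add 4h to convert from UTC-4).
Imani in UTC: 09:30-17:15 (add 4h to convert from UTC-4).
Luca ∩ Viktor: 09:15-12:15, 14:15-17:15.
Luca ∩ Viktor ∩ Jun: 09:15-11:15, 11:30-12:15, 14:15-17:15.
Luca ∩ Viktor ∩ Jun ∩ Finn: 09:15-11:15, 11:30-12:15, 14:15-17:15.
Luca ∩ Viktor ∩ Jun ∩ Finn ∩ Beatriz: 09:15-11:15, 14:15-16:30.
Luca ∩ Viktor ∩ Jun ∩ Finn ∩ Beatriz ∩ Imani: 09:30-11:15, 14:15-16:30.
Those are the intersection windows.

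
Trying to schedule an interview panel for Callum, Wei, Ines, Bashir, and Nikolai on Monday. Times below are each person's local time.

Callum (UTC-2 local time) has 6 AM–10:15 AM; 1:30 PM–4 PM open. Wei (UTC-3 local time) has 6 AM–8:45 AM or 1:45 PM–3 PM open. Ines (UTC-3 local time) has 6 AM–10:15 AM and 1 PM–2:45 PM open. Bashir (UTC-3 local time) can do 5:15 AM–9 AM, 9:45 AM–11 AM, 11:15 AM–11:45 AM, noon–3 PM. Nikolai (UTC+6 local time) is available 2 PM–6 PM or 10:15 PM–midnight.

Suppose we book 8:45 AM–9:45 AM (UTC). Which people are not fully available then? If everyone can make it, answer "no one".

Ines, Wei

Callum in UTC: 08:00-12:15, 15:30-18:00 (add 2h to convert from UTC-2).
Wei in UTC: 09:00-11:45, 16:45-18:00 (add 3h to convert from UTC-3).
Ines in UTC: 09:00-13:15, 16:00-17:45 (add 3h to convert from UTC-3).
Bashir in UTC: 08:15-12:00, 12:45-14:00, 14:15-14:45, 15:00-18:00 (add 3h to convert from UTC-3).
Nikolai in UTC: 08:00-12:00, 16:15-18:00 (subtract 6h to convert from UTC+6).
Callum: free for 08:45-09:45. Wei: not fully free for 08:45-09:45. Ines: not fully free for 08:45-09:45. Bashir: free for 08:45-09:45. Nikolai: free for 08:45-09:45.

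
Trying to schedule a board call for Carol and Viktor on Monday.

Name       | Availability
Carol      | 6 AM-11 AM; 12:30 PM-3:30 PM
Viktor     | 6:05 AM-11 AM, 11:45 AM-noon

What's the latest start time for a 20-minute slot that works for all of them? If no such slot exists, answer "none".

Carol ∩ Viktor: 06:05-11:00.
Those are the intersection windows.
The last common window of at least 20 minutes is 06:05-11:00; a 20-minute meeting can start as late as 10:40 and still end by 11:00.

10:40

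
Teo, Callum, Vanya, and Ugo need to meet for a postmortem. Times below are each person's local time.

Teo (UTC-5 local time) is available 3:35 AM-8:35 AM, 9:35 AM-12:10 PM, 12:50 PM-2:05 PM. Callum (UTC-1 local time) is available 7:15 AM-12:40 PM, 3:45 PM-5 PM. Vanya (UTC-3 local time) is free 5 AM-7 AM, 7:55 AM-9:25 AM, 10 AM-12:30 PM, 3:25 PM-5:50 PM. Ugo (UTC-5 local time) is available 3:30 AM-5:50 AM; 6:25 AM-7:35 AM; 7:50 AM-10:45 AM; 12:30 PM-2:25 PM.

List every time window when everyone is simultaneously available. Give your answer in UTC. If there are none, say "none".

08:35-10:00, 11:25-12:25, 13:00-13:35

Teo in UTC: 08:35-13:35, 14:35-17:10, 17:50-19:05 (add 5h to convert from UTC-5).
Callum in UTC: 08:15-13:40, 16:45-18:00 (add 1h to convert from UTC-1).
Vanya in UTC: 08:00-10:00, 10:55-12:25, 13:00-15:30, 18:25-20:50 (add 3h to convert from UTC-3).
Ugo in UTC: 08:30-10:50, 11:25-12:35, 12:50-15:45, 17:30-19:25 (add 5h to convert from UTC-5).
Teo ∩ Callum: 08:35-13:35, 16:45-17:10, 17:50-18:00.
Teo ∩ Callum ∩ Vanya: 08:35-10:00, 10:55-12:25, 13:00-13:35.
Teo ∩ Callum ∩ Vanya ∩ Ugo: 08:35-10:00, 11:25-12:25, 13:00-13:35.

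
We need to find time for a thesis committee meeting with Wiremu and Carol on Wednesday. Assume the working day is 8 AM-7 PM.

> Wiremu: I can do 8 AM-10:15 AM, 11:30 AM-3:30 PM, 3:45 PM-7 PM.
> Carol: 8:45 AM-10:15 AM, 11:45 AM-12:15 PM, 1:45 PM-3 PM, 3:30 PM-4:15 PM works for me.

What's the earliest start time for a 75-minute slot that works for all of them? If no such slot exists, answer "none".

Wiremu ∩ Carol: 08:45-10:15, 11:45-12:15, 13:45-15:00, 15:45-16:15.
So the common availability across everyone is 08:45-10:15, 11:45-12:15, 13:45-15:00, 15:45-16:15.
The first common window of at least 75 minutes is 08:45-10:15, so the earliest start is 08:45.

08:45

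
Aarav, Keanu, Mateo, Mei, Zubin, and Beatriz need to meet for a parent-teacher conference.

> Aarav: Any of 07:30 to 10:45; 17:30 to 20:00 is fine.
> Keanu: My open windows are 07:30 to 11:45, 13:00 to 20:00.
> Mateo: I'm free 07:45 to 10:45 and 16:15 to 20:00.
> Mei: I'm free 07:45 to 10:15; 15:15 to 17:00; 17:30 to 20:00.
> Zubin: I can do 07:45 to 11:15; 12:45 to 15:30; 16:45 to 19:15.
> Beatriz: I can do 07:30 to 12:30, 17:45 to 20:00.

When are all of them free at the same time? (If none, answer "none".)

Aarav ∩ Keanu: 07:30-10:45, 17:30-20:00.
Aarav ∩ Keanu ∩ Mateo: 07:45-10:45, 17:30-20:00.
Aarav ∩ Keanu ∩ Mateo ∩ Mei: 07:45-10:15, 17:30-20:00.
Aarav ∩ Keanu ∩ Mateo ∩ Mei ∩ Zubin: 07:45-10:15, 17:30-19:15.
Aarav ∩ Keanu ∩ Mateo ∩ Mei ∩ Zubin ∩ Beatriz: 07:45-10:15, 17:45-19:15.

07:45-10:15, 17:45-19:15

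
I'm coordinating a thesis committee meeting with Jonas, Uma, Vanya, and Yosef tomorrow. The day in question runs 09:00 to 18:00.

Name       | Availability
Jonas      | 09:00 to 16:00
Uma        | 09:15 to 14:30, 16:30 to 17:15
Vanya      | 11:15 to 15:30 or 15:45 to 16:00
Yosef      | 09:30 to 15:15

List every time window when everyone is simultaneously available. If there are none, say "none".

11:15-14:30

Jonas ∩ Uma: 09:15-14:30.
Jonas ∩ Uma ∩ Vanya: 11:15-14:30.
Jonas ∩ Uma ∩ Vanya ∩ Yosef: 11:15-14:30.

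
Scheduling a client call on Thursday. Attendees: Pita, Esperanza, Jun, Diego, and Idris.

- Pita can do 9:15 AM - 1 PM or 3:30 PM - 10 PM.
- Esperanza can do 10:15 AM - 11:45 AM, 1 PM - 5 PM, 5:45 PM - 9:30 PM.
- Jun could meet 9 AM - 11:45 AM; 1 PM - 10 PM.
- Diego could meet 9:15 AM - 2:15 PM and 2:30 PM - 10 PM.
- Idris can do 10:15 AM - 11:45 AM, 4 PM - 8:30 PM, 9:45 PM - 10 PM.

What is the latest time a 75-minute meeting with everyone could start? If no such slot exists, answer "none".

19:15

Pita ∩ Esperanza: 10:15-11:45, 15:30-17:00, 17:45-21:30.
Pita ∩ Esperanza ∩ Jun: 10:15-11:45, 15:30-17:00, 17:45-21:30.
Pita ∩ Esperanza ∩ Jun ∩ Diego: 10:15-11:45, 15:30-17:00, 17:45-21:30.
Pita ∩ Esperanza ∩ Jun ∩ Diego ∩ Idris: 10:15-11:45, 16:00-17:00, 17:45-20:30.
So the common availability across everyone is 10:15-11:45, 16:00-17:00, 17:45-20:30.
The last common window of at least 75 minutes is 17:45-20:30; a 75-minute meeting can start as late as 19:15 and still end by 20:30.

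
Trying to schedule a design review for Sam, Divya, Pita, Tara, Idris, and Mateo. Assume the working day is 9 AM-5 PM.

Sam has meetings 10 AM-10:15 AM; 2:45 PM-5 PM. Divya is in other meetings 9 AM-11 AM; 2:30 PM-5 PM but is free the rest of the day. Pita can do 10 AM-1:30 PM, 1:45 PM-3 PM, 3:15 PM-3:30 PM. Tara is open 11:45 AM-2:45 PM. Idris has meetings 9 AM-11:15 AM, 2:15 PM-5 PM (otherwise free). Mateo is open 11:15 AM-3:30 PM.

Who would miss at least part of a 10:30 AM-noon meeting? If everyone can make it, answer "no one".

Sam free: 09:00-10:00, 10:15-14:45 (invert busy blocks within the working day).
Divya free: 11:00-14:30 (invert busy blocks within the working day).
Pita free: 10:00-13:30, 13:45-15:00, 15:15-15:30.
Tara free: 11:45-14:45.
Idris free: 11:15-14:15 (invert busy blocks within the working day).
Mateo free: 11:15-15:30.
Sam: free for 10:30-12:00. Divya: not fully free for 10:30-12:00. Pita: free for 10:30-12:00. Tara: not fully free for 10:30-12:00. Idris: not fully free for 10:30-12:00. Mateo: not fully free for 10:30-12:00.

Divya, Idris, Mateo, Tara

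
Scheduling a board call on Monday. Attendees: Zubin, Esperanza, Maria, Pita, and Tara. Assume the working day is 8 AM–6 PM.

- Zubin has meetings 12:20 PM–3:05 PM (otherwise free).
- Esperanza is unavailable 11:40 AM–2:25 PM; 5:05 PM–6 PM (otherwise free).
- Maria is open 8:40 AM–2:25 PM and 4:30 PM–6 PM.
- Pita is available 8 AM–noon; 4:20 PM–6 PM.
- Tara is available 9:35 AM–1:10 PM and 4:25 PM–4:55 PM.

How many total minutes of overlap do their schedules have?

150

Zubin free: 08:00-12:20, 15:05-18:00 (invert busy blocks within the working day).
Esperanza free: 08:00-11:40, 14:25-17:05 (invert busy blocks within the working day).
Maria free: 08:40-14:25, 16:30-18:00.
Pita free: 08:00-12:00, 16:20-18:00.
Tara free: 09:35-13:10, 16:25-16:55.
Zubin ∩ Esperanza: 08:00-11:40, 15:05-17:05.
Zubin ∩ Esperanza ∩ Maria: 08:40-11:40, 16:30-17:05.
Zubin ∩ Esperanza ∩ Maria ∩ Pita: 08:40-11:40, 16:30-17:05.
Zubin ∩ Esperanza ∩ Maria ∩ Pita ∩ Tara: 09:35-11:40, 16:30-16:55.
Those are the intersection windows.
Summing the common windows: 125 + 25 = 150 minutes.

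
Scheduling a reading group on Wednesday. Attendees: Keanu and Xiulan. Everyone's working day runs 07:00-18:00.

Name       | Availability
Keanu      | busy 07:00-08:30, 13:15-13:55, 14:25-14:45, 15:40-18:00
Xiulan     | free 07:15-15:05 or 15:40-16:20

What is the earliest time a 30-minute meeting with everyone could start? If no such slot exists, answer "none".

Keanu free: 08:30-13:15, 13:55-14:25, 14:45-15:40 (invert busy blocks within the working day).
Xiulan free: 07:15-15:05, 15:40-16:20.
Keanu ∩ Xiulan: 08:30-13:15, 13:55-14:25, 14:45-15:05.
The first common window of at least 30 minutes is 08:30-13:15, so the earliest start is 08:30.

08:30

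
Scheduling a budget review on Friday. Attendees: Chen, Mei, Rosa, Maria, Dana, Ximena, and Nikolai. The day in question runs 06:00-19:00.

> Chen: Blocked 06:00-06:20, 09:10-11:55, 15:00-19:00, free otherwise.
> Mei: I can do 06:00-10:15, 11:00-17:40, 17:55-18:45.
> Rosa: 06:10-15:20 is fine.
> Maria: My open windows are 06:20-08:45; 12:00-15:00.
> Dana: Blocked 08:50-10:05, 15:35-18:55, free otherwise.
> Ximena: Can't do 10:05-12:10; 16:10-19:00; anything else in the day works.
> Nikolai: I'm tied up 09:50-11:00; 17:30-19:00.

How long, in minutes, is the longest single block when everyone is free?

170

Chen free: 06:20-09:10, 11:55-15:00 (invert busy blocks within the working day).
Mei free: 06:00-10:15, 11:00-17:40, 17:55-18:45.
Rosa free: 06:10-15:20.
Maria free: 06:20-08:45, 12:00-15:00.
Dana free: 06:00-08:50, 10:05-15:35, 18:55-19:00 (invert busy blocks within the working day).
Ximena free: 06:00-10:05, 12:10-16:10 (invert busy blocks within the working day).
Nikolai free: 06:00-09:50, 11:00-17:30 (invert busy blocks within the working day).
Chen ∩ Mei: 06:20-09:10, 11:55-15:00.
Chen ∩ Mei ∩ Rosa: 06:20-09:10, 11:55-15:00.
Chen ∩ Mei ∩ Rosa ∩ Maria: 06:20-08:45, 12:00-15:00.
Chen ∩ Mei ∩ Rosa ∩ Maria ∩ Dana: 06:20-08:45, 12:00-15:00.
Chen ∩ Mei ∩ Rosa ∩ Maria ∩ Dana ∩ Ximena: 06:20-08:45, 12:10-15:00.
Chen ∩ Mei ∩ Rosa ∩ Maria ∩ Dana ∩ Ximena ∩ Nikolai: 06:20-08:45, 12:10-15:00.
The longest is 12:10-15:00 at 170 minutes.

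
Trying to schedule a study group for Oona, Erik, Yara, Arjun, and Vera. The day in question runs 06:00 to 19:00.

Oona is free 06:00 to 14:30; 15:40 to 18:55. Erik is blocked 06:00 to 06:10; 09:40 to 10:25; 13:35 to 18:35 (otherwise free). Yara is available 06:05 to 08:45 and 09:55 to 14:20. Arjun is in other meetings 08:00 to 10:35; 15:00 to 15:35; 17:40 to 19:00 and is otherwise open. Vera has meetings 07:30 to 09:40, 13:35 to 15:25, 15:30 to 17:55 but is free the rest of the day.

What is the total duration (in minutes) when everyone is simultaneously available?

260

Oona free: 06:00-14:30, 15:40-18:55.
Erik free: 06:10-09:40, 10:25-13:35, 18:35-19:00 (invert busy blocks within the working day).
Yara free: 06:05-08:45, 09:55-14:20.
Arjun free: 06:00-08:00, 10:35-15:00, 15:35-17:40 (invert busy blocks within the working day).
Vera free: 06:00-07:30, 09:40-13:35, 15:25-15:30, 17:55-19:00 (invert busy blocks within the working day).
Oona ∩ Erik: 06:10-09:40, 10:25-13:35, 18:35-18:55.
Oona ∩ Erik ∩ Yara: 06:10-08:45, 10:25-13:35.
Oona ∩ Erik ∩ Yara ∩ Arjun: 06:10-08:00, 10:35-13:35.
Oona ∩ Erik ∩ Yara ∩ Arjun ∩ Vera: 06:10-07:30, 10:35-13:35.
So the common availability across everyone is 06:10-07:30, 10:35-13:35.
Summing the common windows: 80 + 180 = 260 minutes.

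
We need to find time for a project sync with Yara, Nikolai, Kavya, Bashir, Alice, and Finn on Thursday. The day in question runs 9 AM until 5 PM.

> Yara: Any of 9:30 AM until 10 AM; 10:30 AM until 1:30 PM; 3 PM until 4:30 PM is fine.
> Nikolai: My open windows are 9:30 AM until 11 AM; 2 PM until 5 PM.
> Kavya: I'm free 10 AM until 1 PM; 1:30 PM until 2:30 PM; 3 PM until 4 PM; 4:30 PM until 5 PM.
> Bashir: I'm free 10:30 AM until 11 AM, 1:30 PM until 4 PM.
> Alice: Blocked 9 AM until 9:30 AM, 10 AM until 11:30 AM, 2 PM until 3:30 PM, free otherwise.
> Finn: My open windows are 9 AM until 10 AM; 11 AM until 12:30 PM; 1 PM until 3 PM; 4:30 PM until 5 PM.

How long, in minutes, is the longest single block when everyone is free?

Yara free: 09:30-10:00, 10:30-13:30, 15:00-16:30.
Nikolai free: 09:30-11:00, 14:00-17:00.
Kavya free: 10:00-13:00, 13:30-14:30, 15:00-16:00, 16:30-17:00.
Bashir free: 10:30-11:00, 13:30-16:00.
Alice free: 09:30-10:00, 11:30-14:00, 15:30-17:00 (invert busy blocks within the working day).
Finn free: 09:00-10:00, 11:00-12:30, 13:00-15:00, 16:30-17:00.
Yara ∩ Nikolai: 09:30-10:00, 10:30-11:00, 15:00-16:30.
Yara ∩ Nikolai ∩ Kavya: 10:30-11:00, 15:00-16:00.
Yara ∩ Nikolai ∩ Kavya ∩ Bashir: 10:30-11:00, 15:00-16:00.
Yara ∩ Nikolai ∩ Kavya ∩ Bashir ∩ Alice: 15:30-16:00.
Yara ∩ Nikolai ∩ Kavya ∩ Bashir ∩ Alice ∩ Finn: ∅.
There is no time when everyone is free.
No common window exists, so the longest block is 0 minutes.

0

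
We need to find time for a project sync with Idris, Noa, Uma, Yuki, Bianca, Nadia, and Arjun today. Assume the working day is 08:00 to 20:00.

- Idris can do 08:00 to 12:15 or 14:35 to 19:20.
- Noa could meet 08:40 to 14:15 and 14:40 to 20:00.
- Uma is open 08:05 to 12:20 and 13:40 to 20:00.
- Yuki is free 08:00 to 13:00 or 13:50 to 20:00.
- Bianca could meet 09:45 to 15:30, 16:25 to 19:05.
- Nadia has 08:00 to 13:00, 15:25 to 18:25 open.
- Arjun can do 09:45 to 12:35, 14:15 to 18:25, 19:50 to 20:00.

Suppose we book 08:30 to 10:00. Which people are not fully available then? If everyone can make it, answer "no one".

Idris: free for 08:30-10:00. Noa: not fully free for 08:30-10:00. Uma: free for 08:30-10:00. Yuki: free for 08:30-10:00. Bianca: not fully free for 08:30-10:00. Nadia: free for 08:30-10:00. Arjun: not fully free for 08:30-10:00.

Arjun, Bianca, Noa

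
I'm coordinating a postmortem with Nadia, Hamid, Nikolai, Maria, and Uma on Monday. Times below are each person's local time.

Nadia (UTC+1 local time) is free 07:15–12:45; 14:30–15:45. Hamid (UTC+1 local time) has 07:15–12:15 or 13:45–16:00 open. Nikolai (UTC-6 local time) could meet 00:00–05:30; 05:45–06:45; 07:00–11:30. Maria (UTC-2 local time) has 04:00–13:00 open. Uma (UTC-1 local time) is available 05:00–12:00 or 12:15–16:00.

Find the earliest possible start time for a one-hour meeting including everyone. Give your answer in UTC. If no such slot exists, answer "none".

06:15

Nadia in UTC: 06:15-11:45, 13:30-14:45 (subtract 1h to convert from UTC+1).
Hamid in UTC: 06:15-11:15, 12:45-15:00 (subtract 1h to convert from UTC+1).
Nikolai in UTC: 06:00-11:30, 11:45-12:45, 13:00-17:30 (add 6h to convert from UTC-6).
Maria in UTC: 06:00-15:00 (add 2h to convert from UTC-2).
Uma in UTC: 06:00-13:00, 13:15-17:00 (add 1h to convert from UTC-1).
Nadia ∩ Hamid: 06:15-11:15, 13:30-14:45.
Nadia ∩ Hamid ∩ Nikolai: 06:15-11:15, 13:30-14:45.
Nadia ∩ Hamid ∩ Nikolai ∩ Maria: 06:15-11:15, 13:30-14:45.
Nadia ∩ Hamid ∩ Nikolai ∩ Maria ∩ Uma: 06:15-11:15, 13:30-14:45.
The first common window of at least 60 minutes is 06:15-11:15, so the earliest start is 06:15.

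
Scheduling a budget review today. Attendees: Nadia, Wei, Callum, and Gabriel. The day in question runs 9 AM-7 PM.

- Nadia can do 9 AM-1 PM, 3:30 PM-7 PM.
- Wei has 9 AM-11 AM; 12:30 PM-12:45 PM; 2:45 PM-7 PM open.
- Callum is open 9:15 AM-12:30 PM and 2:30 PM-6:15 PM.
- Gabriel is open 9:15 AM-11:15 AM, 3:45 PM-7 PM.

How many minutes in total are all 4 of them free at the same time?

Nadia ∩ Wei: 09:00-11:00, 12:30-12:45, 15:30-19:00.
Nadia ∩ Wei ∩ Callum: 09:15-11:00, 15:30-18:15.
Nadia ∩ Wei ∩ Callum ∩ Gabriel: 09:15-11:00, 15:45-18:15.
Summing the common windows: 105 + 150 = 255 minutes.

255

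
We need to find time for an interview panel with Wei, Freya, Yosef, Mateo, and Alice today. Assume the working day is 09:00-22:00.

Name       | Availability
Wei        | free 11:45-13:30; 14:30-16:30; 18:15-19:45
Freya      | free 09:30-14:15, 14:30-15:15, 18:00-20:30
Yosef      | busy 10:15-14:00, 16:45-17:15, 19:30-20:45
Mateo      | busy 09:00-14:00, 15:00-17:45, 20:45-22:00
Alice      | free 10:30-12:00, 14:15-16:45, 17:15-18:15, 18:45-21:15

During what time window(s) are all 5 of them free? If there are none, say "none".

14:30-15:00, 18:45-19:30

Wei free: 11:45-13:30, 14:30-16:30, 18:15-19:45.
Freya free: 09:30-14:15, 14:30-15:15, 18:00-20:30.
Yosef free: 09:00-10:15, 14:00-16:45, 17:15-19:30, 20:45-22:00 (invert busy blocks within the working day).
Mateo free: 14:00-15:00, 17:45-20:45 (invert busy blocks within the working day).
Alice free: 10:30-12:00, 14:15-16:45, 17:15-18:15, 18:45-21:15.
Wei ∩ Freya: 11:45-13:30, 14:30-15:15, 18:15-19:45.
Wei ∩ Freya ∩ Yosef: 14:30-15:15, 18:15-19:30.
Wei ∩ Freya ∩ Yosef ∩ Mateo: 14:30-15:00, 18:15-19:30.
Wei ∩ Freya ∩ Yosef ∩ Mateo ∩ Alice: 14:30-15:00, 18:45-19:30.
Those are the intersection windows.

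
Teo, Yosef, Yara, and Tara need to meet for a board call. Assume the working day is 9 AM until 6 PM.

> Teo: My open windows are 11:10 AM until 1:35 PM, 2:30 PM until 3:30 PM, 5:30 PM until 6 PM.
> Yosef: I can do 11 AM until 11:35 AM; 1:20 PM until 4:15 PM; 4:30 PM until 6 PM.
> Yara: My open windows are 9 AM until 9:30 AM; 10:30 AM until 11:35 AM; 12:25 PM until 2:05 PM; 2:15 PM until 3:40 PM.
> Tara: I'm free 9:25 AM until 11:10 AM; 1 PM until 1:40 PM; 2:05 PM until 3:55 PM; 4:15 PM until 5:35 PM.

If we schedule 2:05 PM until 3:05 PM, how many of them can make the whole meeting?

2

Yosef and Tara can make the full 14:05-15:05 slot — that's 2.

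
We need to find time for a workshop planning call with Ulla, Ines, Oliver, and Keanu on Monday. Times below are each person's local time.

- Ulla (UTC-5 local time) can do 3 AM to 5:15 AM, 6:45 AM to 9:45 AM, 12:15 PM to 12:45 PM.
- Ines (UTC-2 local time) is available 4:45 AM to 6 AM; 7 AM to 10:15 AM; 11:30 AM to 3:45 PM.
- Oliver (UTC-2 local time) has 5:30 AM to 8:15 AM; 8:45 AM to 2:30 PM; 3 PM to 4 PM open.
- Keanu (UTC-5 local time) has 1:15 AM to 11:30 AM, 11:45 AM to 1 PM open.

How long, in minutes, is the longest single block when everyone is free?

Ulla in UTC: 08:00-10:15, 11:45-14:45, 17:15-17:45 (add 5h to convert from UTC-5).
Ines in UTC: 06:45-08:00, 09:00-12:15, 13:30-17:45 (add 2h to convert from UTC-2).
Oliver in UTC: 07:30-10:15, 10:45-16:30, 17:00-18:00 (add 2h to convert from UTC-2).
Keanu in UTC: 06:15-16:30, 16:45-18:00 (add 5h to convert from UTC-5).
Ulla ∩ Ines: 09:00-10:15, 11:45-12:15, 13:30-14:45, 17:15-17:45.
Ulla ∩ Ines ∩ Oliver: 09:00-10:15, 11:45-12:15, 13:30-14:45, 17:15-17:45.
Ulla ∩ Ines ∩ Oliver ∩ Keanu: 09:00-10:15, 11:45-12:15, 13:30-14:45, 17:15-17:45.
The longest is 09:00-10:15 at 75 minutes.

75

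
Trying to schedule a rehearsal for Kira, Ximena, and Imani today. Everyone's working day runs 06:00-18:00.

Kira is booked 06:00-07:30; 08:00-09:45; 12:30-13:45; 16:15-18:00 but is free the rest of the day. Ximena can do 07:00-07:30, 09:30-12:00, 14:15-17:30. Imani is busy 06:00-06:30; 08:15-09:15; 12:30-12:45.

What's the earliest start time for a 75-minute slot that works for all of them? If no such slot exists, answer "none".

09:45

Kira free: 07:30-08:00, 09:45-12:30, 13:45-16:15 (invert busy blocks within the working day).
Ximena free: 07:00-07:30, 09:30-12:00, 14:15-17:30.
Imani free: 06:30-08:15, 09:15-12:30, 12:45-18:00 (invert busy blocks within the working day).
Kira ∩ Ximena: 09:45-12:00, 14:15-16:15.
Kira ∩ Ximena ∩ Imani: 09:45-12:00, 14:15-16:15.
The first common window of at least 75 minutes is 09:45-12:00, so the earliest start is 09:45.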